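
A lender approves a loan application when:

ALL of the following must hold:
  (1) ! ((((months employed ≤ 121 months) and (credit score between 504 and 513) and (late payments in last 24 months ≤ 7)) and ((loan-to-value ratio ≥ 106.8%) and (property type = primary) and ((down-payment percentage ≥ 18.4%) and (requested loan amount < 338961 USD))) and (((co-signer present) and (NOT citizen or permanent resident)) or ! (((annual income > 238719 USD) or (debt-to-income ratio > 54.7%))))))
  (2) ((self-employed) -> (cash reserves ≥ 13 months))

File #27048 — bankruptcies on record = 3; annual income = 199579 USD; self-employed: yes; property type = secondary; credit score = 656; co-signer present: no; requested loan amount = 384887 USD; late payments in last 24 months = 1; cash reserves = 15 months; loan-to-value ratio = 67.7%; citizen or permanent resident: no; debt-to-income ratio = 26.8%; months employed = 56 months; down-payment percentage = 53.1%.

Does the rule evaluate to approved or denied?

Approved

Atomic conditions:
  months employed ≤ 121 months: 56 ≤ 121 is true
  credit score between 504 and 513: 656 in [504, 513] is false
  late payments in last 24 months ≤ 7: 1 ≤ 7 is true
  loan-to-value ratio ≥ 106.8%: 67.7 ≥ 106.8 is false
  property type = primary: secondary == primary is false
  down-payment percentage ≥ 18.4%: 53.1 ≥ 18.4 is true
  requested loan amount < 338961 USD: 384887 < 338961 is false
  co-signer present: no → false
  NOT citizen or permanent resident: no → true
  annual income > 238719 USD: 199579 > 238719 is false
  debt-to-income ratio > 54.7%: 26.8 > 54.7 is false
  self-employed: yes → true
  cash reserves ≥ 13 months: 15 ≥ 13 is true
Combine:
[1.1.1] true AND false AND true = false
[1.1.2.3] true AND false = false
[1.1.2] false AND false AND false = false
[1.1.3.1] false AND true = false
[1.1.3.2.1] false OR false = false
[1.1.3.2] NOT false = true
[1.1.3] false OR true = true
[1.1] false AND false AND true = false
[1] NOT false = true
[2] true → true = true
[root] true AND true = true
Overall: true → approved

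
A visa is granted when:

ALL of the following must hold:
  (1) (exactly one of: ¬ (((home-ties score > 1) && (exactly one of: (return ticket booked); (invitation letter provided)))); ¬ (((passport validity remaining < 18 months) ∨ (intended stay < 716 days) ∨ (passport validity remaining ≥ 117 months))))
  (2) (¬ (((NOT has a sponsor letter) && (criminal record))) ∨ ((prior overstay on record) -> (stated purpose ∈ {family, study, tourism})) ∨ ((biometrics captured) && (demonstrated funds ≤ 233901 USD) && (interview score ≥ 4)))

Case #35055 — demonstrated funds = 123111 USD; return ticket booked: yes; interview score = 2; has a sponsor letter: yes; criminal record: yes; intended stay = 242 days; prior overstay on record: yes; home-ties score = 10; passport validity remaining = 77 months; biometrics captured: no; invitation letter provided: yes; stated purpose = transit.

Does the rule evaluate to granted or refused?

Granted

Atomic conditions:
  home-ties score > 1: 10 > 1 is true
  return ticket booked: yes → true
  invitation letter provided: yes → true
  passport validity remaining < 18 months: 77 < 18 is false
  intended stay < 716 days: 242 < 716 is true
  passport validity remaining ≥ 117 months: 77 ≥ 117 is false
  NOT has a sponsor letter: yes → false
  criminal record: yes → true
  prior overstay on record: yes → true
  stated purpose ∈ {family, study, tourism}: transit is not in the set → false
  biometrics captured: no → false
  demonstrated funds ≤ 233901 USD: 123111 ≤ 233901 is true
  interview score ≥ 4: 2 ≥ 4 is false
Combine:
[1.1.1.2] exactly-one(true, true) = false
[1.1.1] true AND false = false
[1.1] NOT false = true
[1.2.1] false OR true OR false = true
[1.2] NOT true = false
[1] exactly-one(true, false) = true
[2.1.1] false AND true = false
[2.1] NOT false = true
[2.2] true → false = false
[2.3] false AND true AND false = false
[2] true OR false OR false = true
[root] true AND true = true
Overall: true → granted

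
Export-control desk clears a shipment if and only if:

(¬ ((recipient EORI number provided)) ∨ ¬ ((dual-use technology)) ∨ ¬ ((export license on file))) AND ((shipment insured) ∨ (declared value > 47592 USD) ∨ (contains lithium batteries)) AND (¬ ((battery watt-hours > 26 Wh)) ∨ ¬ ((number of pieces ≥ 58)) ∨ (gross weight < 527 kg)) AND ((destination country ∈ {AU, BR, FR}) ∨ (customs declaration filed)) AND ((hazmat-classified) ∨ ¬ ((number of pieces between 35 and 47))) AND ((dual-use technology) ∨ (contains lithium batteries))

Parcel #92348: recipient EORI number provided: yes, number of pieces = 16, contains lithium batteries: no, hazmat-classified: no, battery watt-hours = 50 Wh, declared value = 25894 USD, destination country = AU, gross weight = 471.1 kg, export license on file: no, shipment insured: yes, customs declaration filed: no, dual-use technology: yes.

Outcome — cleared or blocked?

Atomic conditions:
  recipient EORI number provided: yes → true
  dual-use technology: yes → true
  export license on file: no → false
  shipment insured: yes → true
  declared value > 47592 USD: 25894 > 47592 is false
  contains lithium batteries: no → false
  battery watt-hours > 26 Wh: 50 > 26 is true
  number of pieces ≥ 58: 16 ≥ 58 is false
  gross weight < 527 kg: 471.1 < 527 is true
  destination country ∈ {AU, BR, FR}: AU is in the set → true
  customs declaration filed: no → false
  hazmat-classified: no → false
  number of pieces between 35 and 47: 16 in [35, 47] is false
Combine:
[1.1] NOT true = false
[1.2] NOT true = false
[1.3] NOT false = true
[1] false OR false OR true = true
[2] true OR false OR false = true
[3.1] NOT true = false
[3.2] NOT false = true
[3] false OR true OR true = true
[4] true OR false = true
[5.2] NOT false = true
[5] false OR true = true
[6] true OR false = true
[root] true AND true AND true AND true AND true AND true = true
Overall: true → cleared

Cleared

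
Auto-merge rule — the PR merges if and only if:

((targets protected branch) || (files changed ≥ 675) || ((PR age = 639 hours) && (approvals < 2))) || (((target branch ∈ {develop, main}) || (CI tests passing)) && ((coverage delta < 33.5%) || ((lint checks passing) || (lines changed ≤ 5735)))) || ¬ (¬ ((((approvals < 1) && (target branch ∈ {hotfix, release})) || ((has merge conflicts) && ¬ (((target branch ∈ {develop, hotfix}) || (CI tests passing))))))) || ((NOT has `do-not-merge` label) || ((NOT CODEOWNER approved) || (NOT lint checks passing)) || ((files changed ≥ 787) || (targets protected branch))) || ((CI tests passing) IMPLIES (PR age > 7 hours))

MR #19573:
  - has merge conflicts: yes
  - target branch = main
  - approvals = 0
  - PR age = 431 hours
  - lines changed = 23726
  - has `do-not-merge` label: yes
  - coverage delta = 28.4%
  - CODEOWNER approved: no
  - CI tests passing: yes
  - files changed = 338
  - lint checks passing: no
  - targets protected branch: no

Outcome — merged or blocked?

Merged

Atomic conditions:
  targets protected branch: no → false
  files changed ≥ 675: 338 ≥ 675 is false
  PR age = 639 hours: 431 == 639 is false
  approvals < 2: 0 < 2 is true
  target branch ∈ {develop, main}: main is in the set → true
  CI tests passing: yes → true
  coverage delta < 33.5%: 28.4 < 33.5 is true
  lint checks passing: no → false
  lines changed ≤ 5735: 23726 ≤ 5735 is false
  approvals < 1: 0 < 1 is true
  target branch ∈ {hotfix, release}: main is not in the set → false
  has merge conflicts: yes → true
  target branch ∈ {develop, hotfix}: main is not in the set → false
  NOT has `do-not-merge` label: yes → false
  NOT CODEOWNER approved: no → true
  NOT lint checks passing: no → true
  files changed ≥ 787: 338 ≥ 787 is false
  PR age > 7 hours: 431 > 7 is true
Combine:
[1.3] false AND true = false
[1] false OR false OR false = false
[2.1] true OR true = true
[2.2.2] false OR false = false
[2.2] true OR false = true
[2] true AND true = true
[3.1.1.1] true AND false = false
[3.1.1.2.2.1] false OR true = true
[3.1.1.2.2] NOT true = false
[3.1.1.2] true AND false = false
[3.1.1] false OR false = false
[3.1] NOT false = true
[3] NOT true = false
[4.2] true OR true = true
[4.3] false OR false = false
[4] false OR true OR false = true
[5] true → true = true
[root] false OR true OR false OR true OR true = true
Overall: true → merged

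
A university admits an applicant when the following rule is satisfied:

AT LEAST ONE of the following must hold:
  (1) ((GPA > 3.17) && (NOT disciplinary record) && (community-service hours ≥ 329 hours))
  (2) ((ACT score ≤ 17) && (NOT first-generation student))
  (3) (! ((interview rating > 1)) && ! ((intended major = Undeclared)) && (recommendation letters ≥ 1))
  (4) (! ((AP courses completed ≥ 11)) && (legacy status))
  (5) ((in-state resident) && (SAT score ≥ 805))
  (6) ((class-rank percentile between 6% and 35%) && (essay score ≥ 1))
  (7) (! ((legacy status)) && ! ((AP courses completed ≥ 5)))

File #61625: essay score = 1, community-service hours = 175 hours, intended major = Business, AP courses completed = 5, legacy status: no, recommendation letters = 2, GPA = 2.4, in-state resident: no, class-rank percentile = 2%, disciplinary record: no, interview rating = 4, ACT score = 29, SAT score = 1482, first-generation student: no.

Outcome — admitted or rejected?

Rejected

Atomic conditions:
  GPA > 3.17: 2.4 > 3.17 is false
  NOT disciplinary record: no → true
  community-service hours ≥ 329 hours: 175 ≥ 329 is false
  ACT score ≤ 17: 29 ≤ 17 is false
  NOT first-generation student: no → true
  interview rating > 1: 4 > 1 is true
  intended major = Undeclared: Business == Undeclared is false
  recommendation letters ≥ 1: 2 ≥ 1 is true
  AP courses completed ≥ 11: 5 ≥ 11 is false
  legacy status: no → false
  in-state resident: no → false
  SAT score ≥ 805: 1482 ≥ 805 is true
  class-rank percentile between 6% and 35%: 2 in [6, 35] is false
  essay score ≥ 1: 1 ≥ 1 is true
  AP courses completed ≥ 5: 5 ≥ 5 is true
Combine:
[1] false AND true AND false = false
[2] false AND true = false
[3.1] NOT true = false
[3.2] NOT false = true
[3] false AND true AND true = false
[4.1] NOT false = true
[4] true AND false = false
[5] false AND true = false
[6] false AND true = false
[7.1] NOT false = true
[7.2] NOT true = false
[7] true AND false = false
[root] false OR false OR false OR false OR false OR false OR false = false
Overall: false → rejected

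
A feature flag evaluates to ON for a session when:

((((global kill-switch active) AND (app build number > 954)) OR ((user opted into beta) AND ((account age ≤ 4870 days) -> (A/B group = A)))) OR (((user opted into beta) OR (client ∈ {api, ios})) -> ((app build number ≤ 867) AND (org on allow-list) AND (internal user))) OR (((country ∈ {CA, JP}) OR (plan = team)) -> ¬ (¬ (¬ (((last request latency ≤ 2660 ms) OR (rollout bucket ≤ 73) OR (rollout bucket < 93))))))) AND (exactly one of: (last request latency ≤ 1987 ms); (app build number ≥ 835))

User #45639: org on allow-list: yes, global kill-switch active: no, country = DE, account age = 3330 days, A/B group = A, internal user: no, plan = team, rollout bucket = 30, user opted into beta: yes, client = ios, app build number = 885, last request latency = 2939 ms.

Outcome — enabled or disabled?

Atomic conditions:
  global kill-switch active: no → false
  app build number > 954: 885 > 954 is false
  user opted into beta: yes → true
  account age ≤ 4870 days: 3330 ≤ 4870 is true
  A/B group = A: A == A is true
  client ∈ {api, ios}: ios is in the set → true
  app build number ≤ 867: 885 ≤ 867 is false
  org on allow-list: yes → true
  internal user: no → false
  country ∈ {CA, JP}: DE is not in the set → false
  plan = team: team == team is true
  last request latency ≤ 2660 ms: 2939 ≤ 2660 is false
  rollout bucket ≤ 73: 30 ≤ 73 is true
  rollout bucket < 93: 30 < 93 is true
  last request latency ≤ 1987 ms: 2939 ≤ 1987 is false
  app build number ≥ 835: 885 ≥ 835 is true
Combine:
[1.1.1] false AND false = false
[1.1.2.2] true → true = true
[1.1.2] true AND true = true
[1.1] false OR true = true
[1.2.1] true OR true = true
[1.2.2] false AND true AND false = false
[1.2] true → false = false
[1.3.1] false OR true = true
[1.3.2.1.1.1] false OR true OR true = true
[1.3.2.1.1] NOT true = false
[1.3.2.1] NOT false = true
[1.3.2] NOT true = false
[1.3] true → false = false
[1] true OR false OR false = true
[2] exactly-one(false, true) = true
[root] true AND true = true
Overall: true → enabled

Enabled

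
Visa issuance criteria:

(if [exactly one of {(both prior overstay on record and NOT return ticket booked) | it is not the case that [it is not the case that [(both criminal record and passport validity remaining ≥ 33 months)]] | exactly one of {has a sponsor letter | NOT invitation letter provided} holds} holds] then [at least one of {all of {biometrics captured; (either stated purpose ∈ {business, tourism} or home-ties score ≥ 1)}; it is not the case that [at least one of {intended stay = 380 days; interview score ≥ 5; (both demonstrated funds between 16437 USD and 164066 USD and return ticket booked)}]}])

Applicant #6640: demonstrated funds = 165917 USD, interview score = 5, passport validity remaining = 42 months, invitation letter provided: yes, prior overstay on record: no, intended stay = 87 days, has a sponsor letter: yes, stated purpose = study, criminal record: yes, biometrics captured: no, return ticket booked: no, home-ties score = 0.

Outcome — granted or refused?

Atomic conditions:
  prior overstay on record: no → false
  NOT return ticket booked: no → true
  criminal record: yes → true
  passport validity remaining ≥ 33 months: 42 ≥ 33 is true
  has a sponsor letter: yes → true
  NOT invitation letter provided: yes → false
  biometrics captured: no → false
  stated purpose ∈ {business, tourism}: study is not in the set → false
  home-ties score ≥ 1: 0 ≥ 1 is false
  intended stay = 380 days: 87 == 380 is false
  interview score ≥ 5: 5 ≥ 5 is true
  demonstrated funds between 16437 USD and 164066 USD: 165917 in [16437, 164066] is false
  return ticket booked: no → false
Combine:
[1.1] false AND true = false
[1.2.1.1] true AND true = true
[1.2.1] NOT true = false
[1.2] NOT false = true
[1.3] exactly-one(true, false) = true
[1] exactly-one(false, true, true) = false
[2.1.2] false OR false = false
[2.1] false AND false = false
[2.2.1.3] false AND false = false
[2.2.1] false OR true OR false = true
[2.2] NOT true = false
[2] false OR false = false
[root] false → false (antecedent false ⇒ implication holds) = true
Overall: true → granted

Granted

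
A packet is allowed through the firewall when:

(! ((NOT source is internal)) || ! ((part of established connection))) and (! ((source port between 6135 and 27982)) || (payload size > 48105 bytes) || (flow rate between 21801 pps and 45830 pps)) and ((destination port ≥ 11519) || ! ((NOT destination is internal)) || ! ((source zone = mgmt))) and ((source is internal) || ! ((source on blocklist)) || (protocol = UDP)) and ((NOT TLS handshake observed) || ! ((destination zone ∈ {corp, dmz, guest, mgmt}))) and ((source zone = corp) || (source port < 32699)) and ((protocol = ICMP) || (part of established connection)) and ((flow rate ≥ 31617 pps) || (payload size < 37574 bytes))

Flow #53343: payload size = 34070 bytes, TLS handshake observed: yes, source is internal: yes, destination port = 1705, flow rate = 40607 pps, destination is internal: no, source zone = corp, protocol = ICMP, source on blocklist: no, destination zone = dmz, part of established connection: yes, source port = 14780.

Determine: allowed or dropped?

Atomic conditions:
  NOT source is internal: yes → false
  part of established connection: yes → true
  source port between 6135 and 27982: 14780 in [6135, 27982] is true
  payload size > 48105 bytes: 34070 > 48105 is false
  flow rate between 21801 pps and 45830 pps: 40607 in [21801, 45830] is true
  destination port ≥ 11519: 1705 ≥ 11519 is false
  NOT destination is internal: no → true
  source zone = mgmt: corp == mgmt is false
  source is internal: yes → true
  source on blocklist: no → false
  protocol = UDP: ICMP == UDP is false
  NOT TLS handshake observed: yes → false
  destination zone ∈ {corp, dmz, guest, mgmt}: dmz is in the set → true
  source zone = corp: corp == corp is true
  source port < 32699: 14780 < 32699 is true
  protocol = ICMP: ICMP == ICMP is true
  flow rate ≥ 31617 pps: 40607 ≥ 31617 is true
  payload size < 37574 bytes: 34070 < 37574 is true
Combine:
[1.1] NOT false = true
[1.2] NOT true = false
[1] true OR false = true
[2.1] NOT true = false
[2] false OR false OR true = true
[3.2] NOT true = false
[3.3] NOT false = true
[3] false OR false OR true = true
[4.2] NOT false = true
[4] true OR true OR false = true
[5.2] NOT true = false
[5] false OR false = false
[6] true OR true = true
[7] true OR true = true
[8] true OR true = true
[root] true AND true AND true AND true AND false AND true AND true AND true = false
Overall: false → dropped

Dropped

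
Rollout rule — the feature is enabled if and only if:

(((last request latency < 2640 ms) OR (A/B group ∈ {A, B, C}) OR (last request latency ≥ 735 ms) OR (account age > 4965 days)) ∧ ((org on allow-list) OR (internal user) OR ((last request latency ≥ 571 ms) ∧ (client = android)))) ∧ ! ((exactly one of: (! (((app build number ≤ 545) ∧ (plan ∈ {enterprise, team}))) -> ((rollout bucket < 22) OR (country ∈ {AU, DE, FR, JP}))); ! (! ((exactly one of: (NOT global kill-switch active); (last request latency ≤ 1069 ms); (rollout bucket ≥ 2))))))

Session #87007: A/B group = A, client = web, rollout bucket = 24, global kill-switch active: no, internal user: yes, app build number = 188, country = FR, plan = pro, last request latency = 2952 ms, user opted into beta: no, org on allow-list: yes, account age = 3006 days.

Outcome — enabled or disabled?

Disabled

Atomic conditions:
  last request latency < 2640 ms: 2952 < 2640 is false
  A/B group ∈ {A, B, C}: A is in the set → true
  last request latency ≥ 735 ms: 2952 ≥ 735 is true
  account age > 4965 days: 3006 > 4965 is false
  org on allow-list: yes → true
  internal user: yes → true
  last request latency ≥ 571 ms: 2952 ≥ 571 is true
  client = android: web == android is false
  app build number ≤ 545: 188 ≤ 545 is true
  plan ∈ {enterprise, team}: pro is not in the set → false
  rollout bucket < 22: 24 < 22 is false
  country ∈ {AU, DE, FR, JP}: FR is in the set → true
  NOT global kill-switch active: no → true
  last request latency ≤ 1069 ms: 2952 ≤ 1069 is false
  rollout bucket ≥ 2: 24 ≥ 2 is true
Combine:
[1.1] false OR true OR true OR false = true
[1.2.3] true AND false = false
[1.2] true OR true OR false = true
[1] true AND true = true
[2.1.1.1.1] true AND false = false
[2.1.1.1] NOT false = true
[2.1.1.2] false OR true = true
[2.1.1] true → true = true
[2.1.2.1.1] exactly-one(true, false, true) = false
[2.1.2.1] NOT false = true
[2.1.2] NOT true = false
[2.1] exactly-one(true, false) = true
[2] NOT true = false
[root] true AND false = false
Overall: false → disabled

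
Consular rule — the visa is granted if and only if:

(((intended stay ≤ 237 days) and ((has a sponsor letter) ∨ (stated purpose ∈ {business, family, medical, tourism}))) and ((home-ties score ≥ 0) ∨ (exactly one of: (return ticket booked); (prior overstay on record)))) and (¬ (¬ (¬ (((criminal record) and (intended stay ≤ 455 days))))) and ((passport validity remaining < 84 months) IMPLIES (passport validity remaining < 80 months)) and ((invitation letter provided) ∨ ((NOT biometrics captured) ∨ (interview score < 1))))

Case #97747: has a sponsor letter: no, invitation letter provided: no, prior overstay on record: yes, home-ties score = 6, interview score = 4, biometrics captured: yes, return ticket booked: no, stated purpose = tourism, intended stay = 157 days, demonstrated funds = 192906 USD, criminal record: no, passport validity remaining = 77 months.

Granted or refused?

Atomic conditions:
  intended stay ≤ 237 days: 157 ≤ 237 is true
  has a sponsor letter: no → false
  stated purpose ∈ {business, family, medical, tourism}: tourism is in the set → true
  home-ties score ≥ 0: 6 ≥ 0 is true
  return ticket booked: no → false
  prior overstay on record: yes → true
  criminal record: no → false
  intended stay ≤ 455 days: 157 ≤ 455 is true
  passport validity remaining < 84 months: 77 < 84 is true
  passport validity remaining < 80 months: 77 < 80 is true
  invitation letter provided: no → false
  NOT biometrics captured: yes → false
  interview score < 1: 4 < 1 is false
Combine:
[1.1.2] false OR true = true
[1.1] true AND true = true
[1.2.2] exactly-one(false, true) = true
[1.2] true OR true = true
[1] true AND true = true
[2.1.1.1.1] false AND true = false
[2.1.1.1] NOT false = true
[2.1.1] NOT true = false
[2.1] NOT false = true
[2.2] true → true = true
[2.3.2] false OR false = false
[2.3] false OR false = false
[2] true AND true AND false = false
[root] true AND false = false
Overall: false → refused

Refused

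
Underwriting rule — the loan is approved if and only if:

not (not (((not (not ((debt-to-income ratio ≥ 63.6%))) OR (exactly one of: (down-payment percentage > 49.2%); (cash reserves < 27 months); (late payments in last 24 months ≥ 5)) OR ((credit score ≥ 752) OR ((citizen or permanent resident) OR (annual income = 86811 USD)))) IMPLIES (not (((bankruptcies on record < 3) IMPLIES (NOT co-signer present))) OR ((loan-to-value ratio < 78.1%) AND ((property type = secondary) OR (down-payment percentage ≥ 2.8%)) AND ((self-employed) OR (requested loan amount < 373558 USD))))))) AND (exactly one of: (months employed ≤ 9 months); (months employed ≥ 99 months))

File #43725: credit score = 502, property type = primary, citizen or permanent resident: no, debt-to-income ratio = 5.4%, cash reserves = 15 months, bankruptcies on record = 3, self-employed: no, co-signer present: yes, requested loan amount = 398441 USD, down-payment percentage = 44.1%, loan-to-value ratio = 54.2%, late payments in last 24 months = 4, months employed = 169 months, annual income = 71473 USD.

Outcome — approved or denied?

Atomic conditions:
  debt-to-income ratio ≥ 63.6%: 5.4 ≥ 63.6 is false
  down-payment percentage > 49.2%: 44.1 > 49.2 is false
  cash reserves < 27 months: 15 < 27 is true
  late payments in last 24 months ≥ 5: 4 ≥ 5 is false
  credit score ≥ 752: 502 ≥ 752 is false
  citizen or permanent resident: no → false
  annual income = 86811 USD: 71473 == 86811 is false
  bankruptcies on record < 3: 3 < 3 is false
  NOT co-signer present: yes → false
  loan-to-value ratio < 78.1%: 54.2 < 78.1 is true
  property type = secondary: primary == secondary is false
  down-payment percentage ≥ 2.8%: 44.1 ≥ 2.8 is true
  self-employed: no → false
  requested loan amount < 373558 USD: 398441 < 373558 is false
  months employed ≤ 9 months: 169 ≤ 9 is false
  months employed ≥ 99 months: 169 ≥ 99 is true
Combine:
[1.1.1.1.1.1] NOT false = true
[1.1.1.1.1] NOT true = false
[1.1.1.1.2] exactly-one(false, true, false) = true
[1.1.1.1.3.2] false OR false = false
[1.1.1.1.3] false OR false = false
[1.1.1.1] false OR true OR false = true
[1.1.1.2.1.1] false → false (antecedent false ⇒ implication holds) = true
[1.1.1.2.1] NOT true = false
[1.1.1.2.2.2] false OR true = true
[1.1.1.2.2.3] false OR false = false
[1.1.1.2.2] true AND true AND false = false
[1.1.1.2] false OR false = false
[1.1.1] true → false = false
[1.1] NOT false = true
[1] NOT true = false
[2] exactly-one(false, true) = true
[root] false AND true = false
Overall: false → denied

Denied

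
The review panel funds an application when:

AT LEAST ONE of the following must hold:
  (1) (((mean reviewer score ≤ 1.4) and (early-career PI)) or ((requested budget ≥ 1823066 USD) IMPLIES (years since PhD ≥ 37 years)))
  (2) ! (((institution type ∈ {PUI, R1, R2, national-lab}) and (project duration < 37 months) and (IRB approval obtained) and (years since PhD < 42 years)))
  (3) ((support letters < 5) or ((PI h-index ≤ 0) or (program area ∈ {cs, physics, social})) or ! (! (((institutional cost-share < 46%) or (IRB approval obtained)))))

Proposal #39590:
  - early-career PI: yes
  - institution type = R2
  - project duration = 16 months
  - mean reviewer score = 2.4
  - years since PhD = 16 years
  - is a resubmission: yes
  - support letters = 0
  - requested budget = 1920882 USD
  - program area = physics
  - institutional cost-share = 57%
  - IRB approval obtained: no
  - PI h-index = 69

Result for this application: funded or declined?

Atomic conditions:
  mean reviewer score ≤ 1.4: 2.4 ≤ 1.4 is false
  early-career PI: yes → true
  requested budget ≥ 1823066 USD: 1920882 ≥ 1823066 is true
  years since PhD ≥ 37 years: 16 ≥ 37 is false
  institution type ∈ {PUI, R1, R2, national-lab}: R2 is in the set → true
  project duration < 37 months: 16 < 37 is true
  IRB approval obtained: no → false
  years since PhD < 42 years: 16 < 42 is true
  support letters < 5: 0 < 5 is true
  PI h-index ≤ 0: 69 ≤ 0 is false
  program area ∈ {cs, physics, social}: physics is in the set → true
  institutional cost-share < 46%: 57 < 46 is false
Combine:
[1.1] false AND true = false
[1.2] true → false = false
[1] false OR false = false
[2.1] true AND true AND false AND true = false
[2] NOT false = true
[3.2] false OR true = true
[3.3.1.1] false OR false = false
[3.3.1] NOT false = true
[3.3] NOT true = false
[3] true OR true OR false = true
[root] false OR true OR true = true
Overall: true → funded

Funded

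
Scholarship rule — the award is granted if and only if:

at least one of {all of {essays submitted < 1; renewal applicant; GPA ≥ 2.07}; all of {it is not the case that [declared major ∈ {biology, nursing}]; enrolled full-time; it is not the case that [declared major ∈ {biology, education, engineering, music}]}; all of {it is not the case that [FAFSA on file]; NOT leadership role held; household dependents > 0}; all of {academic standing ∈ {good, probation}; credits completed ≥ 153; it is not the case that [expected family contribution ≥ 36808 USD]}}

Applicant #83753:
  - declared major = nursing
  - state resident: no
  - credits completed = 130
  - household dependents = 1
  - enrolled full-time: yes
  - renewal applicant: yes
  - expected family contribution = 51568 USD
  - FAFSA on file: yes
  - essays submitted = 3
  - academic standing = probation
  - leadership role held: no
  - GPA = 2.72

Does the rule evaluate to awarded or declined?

Atomic conditions:
  essays submitted < 1: 3 < 1 is false
  renewal applicant: yes → true
  GPA ≥ 2.07: 2.72 ≥ 2.07 is true
  declared major ∈ {biology, nursing}: nursing is in the set → true
  enrolled full-time: yes → true
  declared major ∈ {biology, education, engineering, music}: nursing is not in the set → false
  FAFSA on file: yes → true
  NOT leadership role held: no → true
  household dependents > 0: 1 > 0 is true
  academic standing ∈ {good, probation}: probation is in the set → true
  credits completed ≥ 153: 130 ≥ 153 is false
  expected family contribution ≥ 36808 USD: 51568 ≥ 36808 is true
Combine:
[1] false AND true AND true = false
[2.1] NOT true = false
[2.3] NOT false = true
[2] false AND true AND true = false
[3.1] NOT true = false
[3] false AND true AND true = false
[4.3] NOT true = false
[4] true AND false AND false = false
[root] false OR false OR false OR false = false
Overall: false → declined

Declined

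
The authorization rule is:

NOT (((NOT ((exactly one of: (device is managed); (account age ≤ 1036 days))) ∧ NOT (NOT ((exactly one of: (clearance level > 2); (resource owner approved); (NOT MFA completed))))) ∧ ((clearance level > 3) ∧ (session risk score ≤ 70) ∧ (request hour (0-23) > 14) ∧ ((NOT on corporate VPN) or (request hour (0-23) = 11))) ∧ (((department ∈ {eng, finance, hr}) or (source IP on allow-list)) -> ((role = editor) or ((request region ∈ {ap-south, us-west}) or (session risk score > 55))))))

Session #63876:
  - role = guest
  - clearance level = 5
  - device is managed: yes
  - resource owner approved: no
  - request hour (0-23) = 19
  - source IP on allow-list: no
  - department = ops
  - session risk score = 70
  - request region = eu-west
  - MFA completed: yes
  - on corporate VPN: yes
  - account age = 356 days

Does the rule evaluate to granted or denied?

Atomic conditions:
  device is managed: yes → true
  account age ≤ 1036 days: 356 ≤ 1036 is true
  clearance level > 2: 5 > 2 is true
  resource owner approved: no → false
  NOT MFA completed: yes → false
  clearance level > 3: 5 > 3 is true
  session risk score ≤ 70: 70 ≤ 70 is true
  request hour (0-23) > 14: 19 > 14 is true
  NOT on corporate VPN: yes → false
  request hour (0-23) = 11: 19 == 11 is false
  department ∈ {eng, finance, hr}: ops is not in the set → false
  source IP on allow-list: no → false
  role = editor: guest == editor is false
  request region ∈ {ap-south, us-west}: eu-west is not in the set → false
  session risk score > 55: 70 > 55 is true
Combine:
[1.1.1.1] exactly-one(true, true) = false
[1.1.1] NOT false = true
[1.1.2.1.1] exactly-one(true, false, false) = true
[1.1.2.1] NOT true = false
[1.1.2] NOT false = true
[1.1] true AND true = true
[1.2.4] false OR false = false
[1.2] true AND true AND true AND false = false
[1.3.1] false OR false = false
[1.3.2.2] false OR true = true
[1.3.2] false OR true = true
[1.3] false → true (antecedent false ⇒ implication holds) = true
[1] true AND false AND true = false
[root] NOT false = true
Overall: true → granted

Granted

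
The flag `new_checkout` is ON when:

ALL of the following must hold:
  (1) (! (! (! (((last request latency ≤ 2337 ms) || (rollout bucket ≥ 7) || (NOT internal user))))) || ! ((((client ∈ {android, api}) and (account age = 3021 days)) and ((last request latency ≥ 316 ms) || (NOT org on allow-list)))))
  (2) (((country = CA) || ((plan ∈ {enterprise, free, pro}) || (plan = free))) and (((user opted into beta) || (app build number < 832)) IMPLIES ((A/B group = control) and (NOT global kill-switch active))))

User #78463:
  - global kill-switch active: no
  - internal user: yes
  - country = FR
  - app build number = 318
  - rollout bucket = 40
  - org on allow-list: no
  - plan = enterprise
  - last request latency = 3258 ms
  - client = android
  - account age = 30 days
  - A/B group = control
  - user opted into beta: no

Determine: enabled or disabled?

Enabled

Atomic conditions:
  last request latency ≤ 2337 ms: 3258 ≤ 2337 is false
  rollout bucket ≥ 7: 40 ≥ 7 is true
  NOT internal user: yes → false
  client ∈ {android, api}: android is in the set → true
  account age = 3021 days: 30 == 3021 is false
  last request latency ≥ 316 ms: 3258 ≥ 316 is true
  NOT org on allow-list: no → true
  country = CA: FR == CA is false
  plan ∈ {enterprise, free, pro}: enterprise is in the set → true
  plan = free: enterprise == free is false
  user opted into beta: no → false
  app build number < 832: 318 < 832 is true
  A/B group = control: control == control is true
  NOT global kill-switch active: no → true
Combine:
[1.1.1.1.1] false OR true OR false = true
[1.1.1.1] NOT true = false
[1.1.1] NOT false = true
[1.1] NOT true = false
[1.2.1.1] true AND false = false
[1.2.1.2] true OR true = true
[1.2.1] false AND true = false
[1.2] NOT false = true
[1] false OR true = true
[2.1.2] true OR false = true
[2.1] false OR true = true
[2.2.1] false OR true = true
[2.2.2] true AND true = true
[2.2] true → true = true
[2] true AND true = true
[root] true AND true = true
Overall: true → enabled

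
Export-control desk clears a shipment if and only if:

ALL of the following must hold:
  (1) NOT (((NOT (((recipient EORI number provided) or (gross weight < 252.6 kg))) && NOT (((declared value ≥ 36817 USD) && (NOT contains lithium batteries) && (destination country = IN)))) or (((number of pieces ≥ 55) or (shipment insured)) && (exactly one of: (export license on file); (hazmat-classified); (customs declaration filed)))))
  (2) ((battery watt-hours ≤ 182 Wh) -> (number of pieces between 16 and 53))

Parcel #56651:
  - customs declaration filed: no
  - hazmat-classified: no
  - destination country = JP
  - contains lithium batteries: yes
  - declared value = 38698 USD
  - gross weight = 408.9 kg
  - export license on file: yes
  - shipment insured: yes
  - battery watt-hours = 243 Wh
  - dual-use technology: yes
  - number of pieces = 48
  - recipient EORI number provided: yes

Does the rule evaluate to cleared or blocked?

Atomic conditions:
  recipient EORI number provided: yes → true
  gross weight < 252.6 kg: 408.9 < 252.6 is false
  declared value ≥ 36817 USD: 38698 ≥ 36817 is true
  NOT contains lithium batteries: yes → false
  destination country = IN: JP == IN is false
  number of pieces ≥ 55: 48 ≥ 55 is false
  shipment insured: yes → true
  export license on file: yes → true
  hazmat-classified: no → false
  customs declaration filed: no → false
  battery watt-hours ≤ 182 Wh: 243 ≤ 182 is false
  number of pieces between 16 and 53: 48 in [16, 53] is true
Combine:
[1.1.1.1.1] true OR false = true
[1.1.1.1] NOT true = false
[1.1.1.2.1] true AND false AND false = false
[1.1.1.2] NOT false = true
[1.1.1] false AND true = false
[1.1.2.1] false OR true = true
[1.1.2.2] exactly-one(true, false, false) = true
[1.1.2] true AND true = true
[1.1] false OR true = true
[1] NOT true = false
[2] false → true (antecedent false ⇒ implication holds) = true
[root] false AND true = false
Overall: false → blocked

Blocked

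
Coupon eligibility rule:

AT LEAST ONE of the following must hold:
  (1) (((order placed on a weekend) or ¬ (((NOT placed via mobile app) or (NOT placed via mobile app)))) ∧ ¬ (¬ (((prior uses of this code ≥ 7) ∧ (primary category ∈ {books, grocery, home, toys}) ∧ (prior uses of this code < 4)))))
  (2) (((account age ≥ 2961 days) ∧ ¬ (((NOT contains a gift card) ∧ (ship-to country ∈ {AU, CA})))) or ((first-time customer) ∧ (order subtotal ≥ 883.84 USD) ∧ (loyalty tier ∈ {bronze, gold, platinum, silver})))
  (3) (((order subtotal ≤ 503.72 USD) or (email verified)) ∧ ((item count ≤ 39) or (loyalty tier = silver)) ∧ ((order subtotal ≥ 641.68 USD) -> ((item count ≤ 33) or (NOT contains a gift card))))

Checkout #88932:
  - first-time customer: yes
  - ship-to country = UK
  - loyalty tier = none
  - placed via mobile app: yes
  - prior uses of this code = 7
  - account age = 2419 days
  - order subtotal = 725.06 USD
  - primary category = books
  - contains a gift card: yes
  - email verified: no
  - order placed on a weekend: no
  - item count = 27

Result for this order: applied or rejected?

Atomic conditions:
  order placed on a weekend: no → false
  NOT placed via mobile app: yes → false
  prior uses of this code ≥ 7: 7 ≥ 7 is true
  primary category ∈ {books, grocery, home, toys}: books is in the set → true
  prior uses of this code < 4: 7 < 4 is false
  account age ≥ 2961 days: 2419 ≥ 2961 is false
  NOT contains a gift card: yes → false
  ship-to country ∈ {AU, CA}: UK is not in the set → false
  first-time customer: yes → true
  order subtotal ≥ 883.84 USD: 725.06 ≥ 883.84 is false
  loyalty tier ∈ {bronze, gold, platinum, silver}: none is not in the set → false
  order subtotal ≤ 503.72 USD: 725.06 ≤ 503.72 is false
  email verified: no → false
  item count ≤ 39: 27 ≤ 39 is true
  loyalty tier = silver: none == silver is false
  order subtotal ≥ 641.68 USD: 725.06 ≥ 641.68 is true
  item count ≤ 33: 27 ≤ 33 is true
Combine:
[1.1.2.1] false OR false = false
[1.1.2] NOT false = true
[1.1] false OR true = true
[1.2.1.1] true AND true AND false = false
[1.2.1] NOT false = true
[1.2] NOT true = false
[1] true AND false = false
[2.1.2.1] false AND false = false
[2.1.2] NOT false = true
[2.1] false AND true = false
[2.2] true AND false AND false = false
[2] false OR false = false
[3.1] false OR false = false
[3.2] true OR false = true
[3.3.2] true OR false = true
[3.3] true → true = true
[3] false AND true AND true = false
[root] false OR false OR false = false
Overall: false → rejected

Rejected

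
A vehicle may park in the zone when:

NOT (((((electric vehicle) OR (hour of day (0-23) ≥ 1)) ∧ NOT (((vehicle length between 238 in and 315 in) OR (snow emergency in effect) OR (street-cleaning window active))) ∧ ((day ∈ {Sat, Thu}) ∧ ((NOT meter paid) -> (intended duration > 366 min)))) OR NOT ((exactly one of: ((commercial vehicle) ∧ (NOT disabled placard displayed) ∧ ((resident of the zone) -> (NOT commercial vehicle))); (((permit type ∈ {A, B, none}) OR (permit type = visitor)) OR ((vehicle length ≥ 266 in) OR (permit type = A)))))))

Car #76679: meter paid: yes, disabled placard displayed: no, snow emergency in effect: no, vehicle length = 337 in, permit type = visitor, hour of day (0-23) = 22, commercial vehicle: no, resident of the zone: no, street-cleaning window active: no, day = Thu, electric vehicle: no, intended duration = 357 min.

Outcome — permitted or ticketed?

Atomic conditions:
  electric vehicle: no → false
  hour of day (0-23) ≥ 1: 22 ≥ 1 is true
  vehicle length between 238 in and 315 in: 337 in [238, 315] is false
  snow emergency in effect: no → false
  street-cleaning window active: no → false
  day ∈ {Sat, Thu}: Thu is in the set → true
  NOT meter paid: yes → false
  intended duration > 366 min: 357 > 366 is false
  commercial vehicle: no → false
  NOT disabled placard displayed: no → true
  resident of the zone: no → false
  NOT commercial vehicle: no → true
  permit type ∈ {A, B, none}: visitor is not in the set → false
  permit type = visitor: visitor == visitor is true
  vehicle length ≥ 266 in: 337 ≥ 266 is true
  permit type = A: visitor == A is false
Combine:
[1.1.1] false OR true = true
[1.1.2.1] false OR false OR false = false
[1.1.2] NOT false = true
[1.1.3.2] false → false (antecedent false ⇒ implication holds) = true
[1.1.3] true AND true = true
[1.1] true AND true AND true = true
[1.2.1.1.3] false → true (antecedent false ⇒ implication holds) = true
[1.2.1.1] false AND true AND true = false
[1.2.1.2.1] false OR true = true
[1.2.1.2.2] true OR false = true
[1.2.1.2] true OR true = true
[1.2.1] exactly-one(false, true) = true
[1.2] NOT true = false
[1] true OR false = true
[root] NOT true = false
Overall: false → ticketed

Ticketed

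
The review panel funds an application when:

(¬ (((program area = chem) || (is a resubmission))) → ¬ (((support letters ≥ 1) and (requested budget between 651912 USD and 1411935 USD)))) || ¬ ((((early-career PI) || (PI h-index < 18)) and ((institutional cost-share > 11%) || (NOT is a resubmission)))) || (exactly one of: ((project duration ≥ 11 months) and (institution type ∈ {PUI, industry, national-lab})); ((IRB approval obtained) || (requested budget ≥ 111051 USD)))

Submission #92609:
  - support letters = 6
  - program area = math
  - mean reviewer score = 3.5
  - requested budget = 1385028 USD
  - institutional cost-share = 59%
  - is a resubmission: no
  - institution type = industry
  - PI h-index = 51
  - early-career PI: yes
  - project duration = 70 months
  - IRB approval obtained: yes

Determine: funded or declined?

Atomic conditions:
  program area = chem: math == chem is false
  is a resubmission: no → false
  support letters ≥ 1: 6 ≥ 1 is true
  requested budget between 651912 USD and 1411935 USD: 1385028 in [651912, 1411935] is true
  early-career PI: yes → true
  PI h-index < 18: 51 < 18 is false
  institutional cost-share > 11%: 59 > 11 is true
  NOT is a resubmission: no → true
  project duration ≥ 11 months: 70 ≥ 11 is true
  institution type ∈ {PUI, industry, national-lab}: industry is in the set → true
  IRB approval obtained: yes → true
  requested budget ≥ 111051 USD: 1385028 ≥ 111051 is true
Combine:
[1.1.1] false OR false = false
[1.1] NOT false = true
[1.2.1] true AND true = true
[1.2] NOT true = false
[1] true → false = false
[2.1.1] true OR false = true
[2.1.2] true OR true = true
[2.1] true AND true = true
[2] NOT true = false
[3.1] true AND true = true
[3.2] true OR true = true
[3] exactly-one(true, true) = false
[root] false OR false OR false = false
Overall: false → declined

Declined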